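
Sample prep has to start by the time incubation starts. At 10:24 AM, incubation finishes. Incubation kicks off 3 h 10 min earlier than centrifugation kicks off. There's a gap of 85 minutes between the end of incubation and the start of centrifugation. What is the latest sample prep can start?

8:39 AM

Centrifugation starts at 10:24 AM + 85 min = 11:49 AM.
Incubation starts at 11:49 AM − 190 min = 8:39 AM.
Sample prep is bounded by incubation, so the latest it can start is 8:39 AM.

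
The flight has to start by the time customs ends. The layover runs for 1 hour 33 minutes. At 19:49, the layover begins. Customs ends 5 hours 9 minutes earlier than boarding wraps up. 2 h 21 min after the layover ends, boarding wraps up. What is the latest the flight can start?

18:34

The layover ends at 19:49 + 93 min = 21:22.
Boarding ends at 21:22 + 141 min = 23:43.
Customs ends at 23:43 − 309 min = 18:34.
The flight is bounded by customs, so the latest it can start is 18:34.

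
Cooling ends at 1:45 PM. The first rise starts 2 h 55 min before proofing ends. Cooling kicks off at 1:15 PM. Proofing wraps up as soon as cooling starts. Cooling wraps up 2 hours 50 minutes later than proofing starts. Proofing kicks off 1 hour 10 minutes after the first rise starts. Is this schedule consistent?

Proofing ends at 1:15 PM.
The first rise starts at 1:15 PM − 175 min = 10:20 AM.
Proofing starts at 10:20 AM + 70 min = 11:30 AM.
Cooling ends at 11:30 AM + 170 min = 2:20 PM.
But cooling is also said to end at 1:45 PM — a 35-minute conflict.

No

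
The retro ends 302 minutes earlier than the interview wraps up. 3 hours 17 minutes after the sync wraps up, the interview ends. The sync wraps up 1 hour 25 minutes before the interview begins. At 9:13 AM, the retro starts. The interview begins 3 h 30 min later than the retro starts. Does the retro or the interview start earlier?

the retro

The interview starts at 9:13 AM + 210 min = 12:43 PM.
The retro starts at 9:13 AM and the interview starts at 12:43 PM, so the retro is first.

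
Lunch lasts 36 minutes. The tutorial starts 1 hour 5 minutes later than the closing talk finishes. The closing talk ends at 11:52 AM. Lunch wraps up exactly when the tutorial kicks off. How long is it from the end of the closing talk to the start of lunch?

The tutorial starts at 11:52 AM + 65 min = 12:57 PM.
So lunch ends at 12:57 PM.
Lunch starts at 12:57 PM − 36 min = 12:21 PM.
From 11:52 AM to 12:21 PM is 29 minutes.

29 minutes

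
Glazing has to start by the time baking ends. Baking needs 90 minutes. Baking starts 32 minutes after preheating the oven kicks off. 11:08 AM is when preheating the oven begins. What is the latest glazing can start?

Baking starts at 11:08 AM + 32 min = 11:40 AM.
Baking ends at 11:40 AM + 90 min = 1:10 PM.
Glazing is bounded by baking, so the latest it can start is 1:10 PM.

1:10 PM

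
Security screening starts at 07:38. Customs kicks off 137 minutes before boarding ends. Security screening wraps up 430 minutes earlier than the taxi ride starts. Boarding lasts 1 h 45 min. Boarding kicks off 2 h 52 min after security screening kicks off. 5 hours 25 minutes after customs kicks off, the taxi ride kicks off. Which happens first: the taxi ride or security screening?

security screening

Boarding starts at 07:38 + 172 min = 10:30.
Boarding ends at 10:30 + 105 min = 12:15.
Customs starts at 12:15 − 137 min = 09:58.
The taxi ride starts at 09:58 + 325 min = 15:23.
The taxi ride starts at 15:23 and security screening starts at 07:38, so security screening is first.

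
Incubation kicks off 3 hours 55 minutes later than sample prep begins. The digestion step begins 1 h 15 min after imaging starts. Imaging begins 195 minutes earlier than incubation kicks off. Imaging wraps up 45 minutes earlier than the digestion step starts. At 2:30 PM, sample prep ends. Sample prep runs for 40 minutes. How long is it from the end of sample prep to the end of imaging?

Sample prep starts at 2:30 PM − 40 min = 1:50 PM.
Incubation starts at 1:50 PM + 235 min = 5:45 PM.
Imaging starts at 5:45 PM − 195 min = 2:30 PM.
The digestion step starts at 2:30 PM + 75 min = 3:45 PM.
Imaging ends at 3:45 PM − 45 min = 3:00 PM.
From 2:30 PM to 3:00 PM is 0.5 hours.

0.5 hours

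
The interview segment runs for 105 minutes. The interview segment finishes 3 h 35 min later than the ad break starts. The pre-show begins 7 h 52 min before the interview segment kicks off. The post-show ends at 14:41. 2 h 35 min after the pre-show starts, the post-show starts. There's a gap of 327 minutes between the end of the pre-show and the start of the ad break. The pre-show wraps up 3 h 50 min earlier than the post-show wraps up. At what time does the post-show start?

12:51

The pre-show ends at 14:41 − 230 min = 10:51.
The ad break starts at 10:51 + 327 min = 16:18.
The interview segment ends at 16:18 + 215 min = 19:53.
The interview segment starts at 19:53 − 105 min = 18:08.
The pre-show starts at 18:08 − 472 min = 10:16.
The post-show starts at 10:16 + 155 min = 12:51.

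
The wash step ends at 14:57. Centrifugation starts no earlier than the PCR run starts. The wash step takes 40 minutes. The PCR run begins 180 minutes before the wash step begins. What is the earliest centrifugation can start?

The wash step starts at 14:57 − 40 min = 14:17.
The PCR run starts at 14:17 − 180 min = 11:17.
Centrifugation is bounded by the PCR run, so the earliest it can start is 11:17.

11:17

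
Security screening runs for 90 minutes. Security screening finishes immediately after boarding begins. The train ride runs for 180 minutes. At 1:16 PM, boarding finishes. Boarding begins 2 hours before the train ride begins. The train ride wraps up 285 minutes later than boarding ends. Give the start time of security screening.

11:31 AM

The train ride ends at 1:16 PM + 285 min = 6:01 PM.
The train ride starts at 6:01 PM − 180 min = 3:01 PM.
Boarding starts at 3:01 PM − 120 min = 1:01 PM.
So security screening ends at 1:01 PM.
Security screening starts at 1:01 PM − 90 min = 11:31 AM.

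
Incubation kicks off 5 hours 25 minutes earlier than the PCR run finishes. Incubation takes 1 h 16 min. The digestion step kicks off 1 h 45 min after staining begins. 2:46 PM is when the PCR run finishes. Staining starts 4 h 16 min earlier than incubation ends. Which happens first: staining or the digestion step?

staining

Incubation starts at 2:46 PM − 325 min = 9:21 AM.
Incubation ends at 9:21 AM + 76 min = 10:37 AM.
Staining starts at 10:37 AM − 256 min = 6:21 AM.
The digestion step starts at 6:21 AM + 105 min = 8:06 AM.
Staining starts at 6:21 AM and the digestion step starts at 8:06 AM, so staining is first.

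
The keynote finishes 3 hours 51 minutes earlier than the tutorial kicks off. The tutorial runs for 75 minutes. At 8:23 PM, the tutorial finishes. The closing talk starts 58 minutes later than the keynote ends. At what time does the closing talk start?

The tutorial starts at 8:23 PM − 75 min = 7:08 PM.
The keynote ends at 7:08 PM − 231 min = 3:17 PM.
The closing talk starts at 3:17 PM + 58 min = 4:15 PM.

4:15 PM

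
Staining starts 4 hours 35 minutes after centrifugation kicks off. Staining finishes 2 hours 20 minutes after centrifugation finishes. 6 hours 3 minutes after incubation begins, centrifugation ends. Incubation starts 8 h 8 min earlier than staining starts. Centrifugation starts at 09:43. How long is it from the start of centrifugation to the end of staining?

Staining starts at 09:43 + 275 min = 14:18.
Incubation starts at 14:18 − 488 min = 06:10.
Centrifugation ends at 06:10 + 363 min = 12:13.
Staining ends at 12:13 + 140 min = 14:33.
From 09:43 to 14:33 is 4 hours 50 minutes.

4 hours 50 minutes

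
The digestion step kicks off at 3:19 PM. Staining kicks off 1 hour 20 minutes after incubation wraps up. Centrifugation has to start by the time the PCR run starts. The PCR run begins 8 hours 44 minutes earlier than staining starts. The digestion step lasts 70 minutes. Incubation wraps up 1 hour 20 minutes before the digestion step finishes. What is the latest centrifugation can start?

The digestion step ends at 3:19 PM + 70 min = 4:29 PM.
Incubation ends at 4:29 PM − 80 min = 3:09 PM.
Staining starts at 3:09 PM + 80 min = 4:29 PM.
The PCR run starts at 4:29 PM − 524 min = 7:45 AM.
Centrifugation is bounded by the PCR run, so the latest it can start is 7:45 AM.

7:45 AM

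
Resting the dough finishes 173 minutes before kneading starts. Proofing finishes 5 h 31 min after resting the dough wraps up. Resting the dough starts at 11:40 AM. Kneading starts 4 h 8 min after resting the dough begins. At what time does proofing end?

6:26 PM

Kneading starts at 11:40 AM + 248 min = 3:48 PM.
Resting the dough ends at 3:48 PM − 173 min = 12:55 PM.
Proofing ends at 12:55 PM + 331 min = 6:26 PM.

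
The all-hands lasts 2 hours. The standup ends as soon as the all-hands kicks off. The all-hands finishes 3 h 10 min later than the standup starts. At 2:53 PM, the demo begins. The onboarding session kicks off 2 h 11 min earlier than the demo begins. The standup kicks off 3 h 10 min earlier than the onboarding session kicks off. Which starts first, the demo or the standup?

The onboarding session starts at 2:53 PM − 131 min = 12:42 PM.
The standup starts at 12:42 PM − 190 min = 9:32 AM.
The demo starts at 2:53 PM and the standup starts at 9:32 AM, so the standup is first.

the standup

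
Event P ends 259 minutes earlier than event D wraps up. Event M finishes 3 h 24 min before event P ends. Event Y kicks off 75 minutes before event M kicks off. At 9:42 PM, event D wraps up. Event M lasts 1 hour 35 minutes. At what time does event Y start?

11:09 AM

Event P ends at 9:42 PM − 259 min = 5:23 PM.
Event M ends at 5:23 PM − 204 min = 1:59 PM.
Event M starts at 1:59 PM − 95 min = 12:24 PM.
Event Y starts at 12:24 PM − 75 min = 11:09 AM.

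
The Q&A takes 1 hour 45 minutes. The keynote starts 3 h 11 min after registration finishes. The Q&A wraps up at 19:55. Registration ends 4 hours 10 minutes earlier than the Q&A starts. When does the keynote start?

17:11

The Q&A starts at 19:55 − 105 min = 18:10.
Registration ends at 18:10 − 250 min = 14:00.
The keynote starts at 14:00 + 191 min = 17:11.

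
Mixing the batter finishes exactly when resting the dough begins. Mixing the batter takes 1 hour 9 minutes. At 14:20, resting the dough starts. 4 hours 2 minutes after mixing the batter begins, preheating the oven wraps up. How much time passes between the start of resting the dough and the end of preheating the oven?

2 h 53 min

Mixing the batter ends at 14:20.
Mixing the batter starts at 14:20 − 69 min = 13:11.
Preheating the oven ends at 13:11 + 242 min = 17:13.
From 14:20 to 17:13 is 2 h 53 min.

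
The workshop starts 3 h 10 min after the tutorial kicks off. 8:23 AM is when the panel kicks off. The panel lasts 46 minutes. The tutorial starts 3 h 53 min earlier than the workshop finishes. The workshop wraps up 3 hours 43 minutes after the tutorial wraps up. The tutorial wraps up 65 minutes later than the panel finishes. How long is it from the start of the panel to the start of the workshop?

The panel ends at 8:23 AM + 46 min = 9:09 AM.
The tutorial ends at 9:09 AM + 65 min = 10:14 AM.
The workshop ends at 10:14 AM + 223 min = 1:57 PM.
The tutorial starts at 1:57 PM − 233 min = 10:04 AM.
The workshop starts at 10:04 AM + 190 min = 1:14 PM.
From 8:23 AM to 1:14 PM is 4 hours 51 minutes.

4 hours 51 minutes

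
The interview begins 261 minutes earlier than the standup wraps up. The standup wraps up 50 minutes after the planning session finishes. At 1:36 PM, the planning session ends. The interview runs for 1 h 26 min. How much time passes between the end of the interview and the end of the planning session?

The standup ends at 1:36 PM + 50 min = 2:26 PM.
The interview starts at 2:26 PM − 261 min = 10:05 AM.
The interview ends at 10:05 AM + 86 min = 11:31 AM.
From 11:31 AM to 1:36 PM is 2 hours 5 minutes.

2 hours 5 minutes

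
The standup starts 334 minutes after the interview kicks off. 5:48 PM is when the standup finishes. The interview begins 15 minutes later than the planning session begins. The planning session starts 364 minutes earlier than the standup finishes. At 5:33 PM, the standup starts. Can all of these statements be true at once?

The planning session starts at 5:48 PM − 364 min = 11:44 AM.
The interview starts at 11:44 AM + 15 min = 11:59 AM.
The standup starts at 11:59 AM + 334 min = 5:33 PM.
That matches the stated 5:33 PM, so the schedule is consistent.

Yes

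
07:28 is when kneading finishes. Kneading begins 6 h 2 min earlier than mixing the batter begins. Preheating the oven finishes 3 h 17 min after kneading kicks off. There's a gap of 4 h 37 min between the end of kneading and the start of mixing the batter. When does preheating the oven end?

09:20

Mixing the batter starts at 07:28 + 277 min = 12:05.
Kneading starts at 12:05 − 362 min = 06:03.
Preheating the oven ends at 06:03 + 197 min = 09:20.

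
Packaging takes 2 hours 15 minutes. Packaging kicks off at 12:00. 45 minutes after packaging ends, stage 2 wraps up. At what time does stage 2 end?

15:00

Packaging ends at 12:00 + 135 min = 14:15.
Stage 2 ends at 14:15 + 45 min = 15:00.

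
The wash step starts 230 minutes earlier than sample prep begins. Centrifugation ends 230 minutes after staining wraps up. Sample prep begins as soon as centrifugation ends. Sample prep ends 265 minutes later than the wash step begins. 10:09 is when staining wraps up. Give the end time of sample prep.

Centrifugation ends at 10:09 + 230 min = 13:59.
So sample prep starts at 13:59.
The wash step starts at 13:59 − 230 min = 10:09.
Sample prep ends at 10:09 + 265 min = 14:34.

14:34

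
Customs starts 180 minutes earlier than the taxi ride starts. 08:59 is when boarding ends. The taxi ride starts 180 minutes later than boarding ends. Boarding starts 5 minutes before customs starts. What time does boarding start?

The taxi ride starts at 08:59 + 180 min = 11:59.
Customs starts at 11:59 − 180 min = 08:59.
Boarding starts at 08:59 − 5 min = 08:54.

08:54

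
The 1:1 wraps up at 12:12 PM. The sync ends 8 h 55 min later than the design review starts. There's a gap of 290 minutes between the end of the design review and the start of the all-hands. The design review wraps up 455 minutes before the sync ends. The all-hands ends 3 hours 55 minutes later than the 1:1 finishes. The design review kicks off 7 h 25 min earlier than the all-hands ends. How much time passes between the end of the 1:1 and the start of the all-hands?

The all-hands ends at 12:12 PM + 235 min = 4:07 PM.
The design review starts at 4:07 PM − 445 min = 8:42 AM.
The sync ends at 8:42 AM + 535 min = 5:37 PM.
The design review ends at 5:37 PM − 455 min = 10:02 AM.
The all-hands starts at 10:02 AM + 290 min = 2:52 PM.
From 12:12 PM to 2:52 PM is 160 minutes.

160 minutes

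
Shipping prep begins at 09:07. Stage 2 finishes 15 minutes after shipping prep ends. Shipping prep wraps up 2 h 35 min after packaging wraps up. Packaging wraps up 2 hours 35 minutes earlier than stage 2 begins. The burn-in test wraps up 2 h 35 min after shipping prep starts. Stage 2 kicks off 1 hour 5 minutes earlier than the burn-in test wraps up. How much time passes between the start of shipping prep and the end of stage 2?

The burn-in test ends at 09:07 + 155 min = 11:42.
Stage 2 starts at 11:42 − 65 min = 10:37.
Packaging ends at 10:37 − 155 min = 08:02.
Shipping prep ends at 08:02 + 155 min = 10:37.
Stage 2 ends at 10:37 + 15 min = 10:52.
From 09:07 to 10:52 is 1 hour 45 minutes.

1 hour 45 minutes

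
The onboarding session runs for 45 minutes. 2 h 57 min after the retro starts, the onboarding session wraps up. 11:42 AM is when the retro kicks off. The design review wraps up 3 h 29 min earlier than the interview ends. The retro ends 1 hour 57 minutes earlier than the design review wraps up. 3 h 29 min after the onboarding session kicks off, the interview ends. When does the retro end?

11:57 AM

The onboarding session ends at 11:42 AM + 177 min = 2:39 PM.
The onboarding session starts at 2:39 PM − 45 min = 1:54 PM.
The interview ends at 1:54 PM + 209 min = 5:23 PM.
The design review ends at 5:23 PM − 209 min = 1:54 PM.
The retro ends at 1:54 PM − 117 min = 11:57 AM.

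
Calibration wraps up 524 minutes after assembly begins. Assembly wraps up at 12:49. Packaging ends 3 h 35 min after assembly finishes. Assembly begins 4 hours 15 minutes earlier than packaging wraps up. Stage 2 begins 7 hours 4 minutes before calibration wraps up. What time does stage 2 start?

13:49

Packaging ends at 12:49 + 215 min = 16:24.
Assembly starts at 16:24 − 255 min = 12:09.
Calibration ends at 12:09 + 524 min = 20:53.
Stage 2 starts at 20:53 − 424 min = 13:49.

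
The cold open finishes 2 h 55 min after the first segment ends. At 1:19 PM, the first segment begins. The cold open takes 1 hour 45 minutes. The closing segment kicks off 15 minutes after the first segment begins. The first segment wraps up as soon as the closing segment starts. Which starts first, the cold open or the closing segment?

The closing segment starts at 1:19 PM + 15 min = 1:34 PM.
So the first segment ends at 1:34 PM.
The cold open ends at 1:34 PM + 175 min = 4:29 PM.
The cold open starts at 4:29 PM − 105 min = 2:44 PM.
The cold open starts at 2:44 PM and the closing segment starts at 1:34 PM, so the closing segment is first.

the closing segment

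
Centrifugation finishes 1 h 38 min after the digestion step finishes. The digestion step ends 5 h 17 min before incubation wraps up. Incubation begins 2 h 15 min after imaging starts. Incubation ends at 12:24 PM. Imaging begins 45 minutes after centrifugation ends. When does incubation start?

The digestion step ends at 12:24 PM − 317 min = 7:07 AM.
Centrifugation ends at 7:07 AM + 98 min = 8:45 AM.
Imaging starts at 8:45 AM + 45 min = 9:30 AM.
Incubation starts at 9:30 AM + 135 min = 11:45 AM.

11:45 AM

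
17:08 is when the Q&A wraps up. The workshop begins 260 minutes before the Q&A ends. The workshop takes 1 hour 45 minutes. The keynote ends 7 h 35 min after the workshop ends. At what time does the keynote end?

The workshop starts at 17:08 − 260 min = 12:48.
The workshop ends at 12:48 + 105 min = 14:33.
The keynote ends at 14:33 + 455 min = 22:08.

22:08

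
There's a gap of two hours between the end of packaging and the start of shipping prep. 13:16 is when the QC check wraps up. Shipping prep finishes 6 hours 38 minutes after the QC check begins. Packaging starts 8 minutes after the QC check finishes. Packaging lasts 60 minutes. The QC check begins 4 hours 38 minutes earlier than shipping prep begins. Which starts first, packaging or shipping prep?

packaging

Packaging starts at 13:16 + 8 min = 13:24.
Packaging ends at 13:24 + 60 min = 14:24.
Shipping prep starts at 14:24 + 120 min = 16:24.
Packaging starts at 13:24 and shipping prep starts at 16:24, so packaging is first.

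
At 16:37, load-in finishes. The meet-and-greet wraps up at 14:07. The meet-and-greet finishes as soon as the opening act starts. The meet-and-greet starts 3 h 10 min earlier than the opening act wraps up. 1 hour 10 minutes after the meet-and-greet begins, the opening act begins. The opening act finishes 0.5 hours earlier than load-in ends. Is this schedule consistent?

Yes

The opening act ends at 16:37 − 30 min = 16:07.
The meet-and-greet starts at 16:07 − 190 min = 12:57.
The opening act starts at 12:57 + 70 min = 14:07.
So the meet-and-greet ends at 14:07.
That matches the stated 14:07, so the schedule is consistent.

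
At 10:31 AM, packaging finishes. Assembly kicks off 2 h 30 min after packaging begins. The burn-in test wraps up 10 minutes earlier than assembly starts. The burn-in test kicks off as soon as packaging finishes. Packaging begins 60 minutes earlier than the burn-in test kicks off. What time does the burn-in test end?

The burn-in test starts at 10:31 AM.
Packaging starts at 10:31 AM − 60 min = 9:31 AM.
Assembly starts at 9:31 AM + 150 min = 12:01 PM.
The burn-in test ends at 12:01 PM − 10 min = 11:51 AM.

11:51 AM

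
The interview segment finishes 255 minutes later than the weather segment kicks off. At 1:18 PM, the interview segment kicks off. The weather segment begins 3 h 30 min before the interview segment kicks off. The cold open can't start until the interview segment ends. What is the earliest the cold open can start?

2:03 PM

The weather segment starts at 1:18 PM − 210 min = 9:48 AM.
The interview segment ends at 9:48 AM + 255 min = 2:03 PM.
The cold open is bounded by the interview segment, so the earliest it can start is 2:03 PM.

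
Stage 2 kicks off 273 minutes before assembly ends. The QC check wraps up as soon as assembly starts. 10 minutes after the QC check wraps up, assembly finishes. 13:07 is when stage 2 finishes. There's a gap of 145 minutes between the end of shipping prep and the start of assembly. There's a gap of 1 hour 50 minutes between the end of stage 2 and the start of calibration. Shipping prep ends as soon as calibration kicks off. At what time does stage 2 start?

Calibration starts at 13:07 + 110 min = 14:57.
So shipping prep ends at 14:57.
Assembly starts at 14:57 + 145 min = 17:22.
So the QC check ends at 17:22.
Assembly ends at 17:22 + 10 min = 17:32.
Stage 2 starts at 17:32 − 273 min = 12:59.

12:59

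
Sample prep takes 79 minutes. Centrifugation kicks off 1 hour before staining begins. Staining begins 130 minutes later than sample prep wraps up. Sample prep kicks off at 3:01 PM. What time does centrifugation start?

Sample prep ends at 3:01 PM + 79 min = 4:20 PM.
Staining starts at 4:20 PM + 130 min = 6:30 PM.
Centrifugation starts at 6:30 PM − 60 min = 5:30 PM.

5:30 PM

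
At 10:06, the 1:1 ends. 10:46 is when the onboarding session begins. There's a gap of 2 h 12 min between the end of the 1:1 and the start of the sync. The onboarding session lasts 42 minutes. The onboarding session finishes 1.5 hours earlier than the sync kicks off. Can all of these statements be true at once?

The sync starts at 10:06 + 132 min = 12:18.
The onboarding session ends at 12:18 − 90 min = 10:48.
The onboarding session starts at 10:48 − 42 min = 10:06.
But the onboarding session is also said to start at 10:46 — a 40-minute conflict.

No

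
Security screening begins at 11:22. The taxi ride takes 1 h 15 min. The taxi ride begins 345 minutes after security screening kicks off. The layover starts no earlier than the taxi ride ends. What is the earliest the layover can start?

The taxi ride starts at 11:22 + 345 min = 17:07.
The taxi ride ends at 17:07 + 75 min = 18:22.
The layover is bounded by the taxi ride, so the earliest it can start is 18:22.

18:22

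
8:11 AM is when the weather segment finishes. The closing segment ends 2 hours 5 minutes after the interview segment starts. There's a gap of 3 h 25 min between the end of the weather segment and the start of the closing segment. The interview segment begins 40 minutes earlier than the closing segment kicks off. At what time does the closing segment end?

1:01 PM

The closing segment starts at 8:11 AM + 205 min = 11:36 AM.
The interview segment starts at 11:36 AM − 40 min = 10:56 AM.
The closing segment ends at 10:56 AM + 125 min = 1:01 PM.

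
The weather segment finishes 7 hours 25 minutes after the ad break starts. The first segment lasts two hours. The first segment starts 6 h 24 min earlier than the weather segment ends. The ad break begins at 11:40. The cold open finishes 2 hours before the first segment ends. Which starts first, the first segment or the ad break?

The weather segment ends at 11:40 + 445 min = 19:05.
The first segment starts at 19:05 − 384 min = 12:41.
The first segment starts at 12:41 and the ad break starts at 11:40, so the ad break is first.

the ad break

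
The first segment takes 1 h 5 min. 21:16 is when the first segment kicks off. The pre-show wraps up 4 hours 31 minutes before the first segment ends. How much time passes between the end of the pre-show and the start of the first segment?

206 minutes

The first segment ends at 21:16 + 65 min = 22:21.
The pre-show ends at 22:21 − 271 min = 17:50.
From 17:50 to 21:16 is 206 minutes.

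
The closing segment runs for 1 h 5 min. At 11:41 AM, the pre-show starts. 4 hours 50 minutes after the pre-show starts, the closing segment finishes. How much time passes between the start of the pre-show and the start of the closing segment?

225 minutes

The closing segment ends at 11:41 AM + 290 min = 4:31 PM.
The closing segment starts at 4:31 PM − 65 min = 3:26 PM.
From 11:41 AM to 3:26 PM is 225 minutes.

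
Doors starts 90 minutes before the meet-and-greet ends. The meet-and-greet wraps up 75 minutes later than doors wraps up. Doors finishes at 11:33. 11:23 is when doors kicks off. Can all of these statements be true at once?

No

The meet-and-greet ends at 11:33 + 75 min = 12:48.
Doors starts at 12:48 − 90 min = 11:18.
But doors is also said to start at 11:23 — a 5-minute conflict.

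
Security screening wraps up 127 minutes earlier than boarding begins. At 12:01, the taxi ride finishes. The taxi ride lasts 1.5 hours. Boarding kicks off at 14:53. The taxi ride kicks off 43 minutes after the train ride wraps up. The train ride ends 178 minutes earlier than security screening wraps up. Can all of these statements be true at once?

Yes

Security screening ends at 14:53 − 127 min = 12:46.
The train ride ends at 12:46 − 178 min = 09:48.
The taxi ride starts at 09:48 + 43 min = 10:31.
The taxi ride ends at 10:31 + 90 min = 12:01.
That matches the stated 12:01, so the schedule is consistent.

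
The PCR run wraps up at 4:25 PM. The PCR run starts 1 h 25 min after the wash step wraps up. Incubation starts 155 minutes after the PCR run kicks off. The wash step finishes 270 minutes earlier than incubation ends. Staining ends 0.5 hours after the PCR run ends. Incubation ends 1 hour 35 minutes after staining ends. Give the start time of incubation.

Staining ends at 4:25 PM + 30 min = 4:55 PM.
Incubation ends at 4:55 PM + 95 min = 6:30 PM.
The wash step ends at 6:30 PM − 270 min = 2:00 PM.
The PCR run starts at 2:00 PM + 85 min = 3:25 PM.
Incubation starts at 3:25 PM + 155 min = 6:00 PM.

6:00 PM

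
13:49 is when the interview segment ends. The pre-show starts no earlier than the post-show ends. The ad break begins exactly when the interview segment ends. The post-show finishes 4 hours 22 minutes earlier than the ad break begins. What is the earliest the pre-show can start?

The ad break starts at 13:49.
The post-show ends at 13:49 − 262 min = 09:27.
The pre-show is bounded by the post-show, so the earliest it can start is 09:27.

09:27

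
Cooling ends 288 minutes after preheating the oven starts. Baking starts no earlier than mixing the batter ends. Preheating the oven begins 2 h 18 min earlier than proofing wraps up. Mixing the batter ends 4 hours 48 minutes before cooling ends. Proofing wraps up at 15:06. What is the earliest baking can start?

Preheating the oven starts at 15:06 − 138 min = 12:48.
Cooling ends at 12:48 + 288 min = 17:36.
Mixing the batter ends at 17:36 − 288 min = 12:48.
Baking is bounded by mixing the batter, so the earliest it can start is 12:48.

12:48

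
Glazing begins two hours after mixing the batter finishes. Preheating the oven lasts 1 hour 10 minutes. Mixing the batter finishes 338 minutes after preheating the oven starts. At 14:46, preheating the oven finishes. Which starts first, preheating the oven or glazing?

Preheating the oven starts at 14:46 − 70 min = 13:36.
Mixing the batter ends at 13:36 + 338 min = 19:14.
Glazing starts at 19:14 + 120 min = 21:14.
Preheating the oven starts at 13:36 and glazing starts at 21:14, so preheating the oven is first.

preheating the oven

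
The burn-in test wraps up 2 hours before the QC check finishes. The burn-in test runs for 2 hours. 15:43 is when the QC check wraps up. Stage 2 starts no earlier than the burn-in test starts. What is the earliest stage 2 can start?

The burn-in test ends at 15:43 − 120 min = 13:43.
The burn-in test starts at 13:43 − 120 min = 11:43.
Stage 2 is bounded by the burn-in test, so the earliest it can start is 11:43.

11:43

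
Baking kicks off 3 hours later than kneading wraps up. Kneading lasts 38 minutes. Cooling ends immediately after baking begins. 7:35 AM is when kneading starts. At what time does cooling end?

Kneading ends at 7:35 AM + 38 min = 8:13 AM.
Baking starts at 8:13 AM + 180 min = 11:13 AM.
So cooling ends at 11:13 AM.

11:13 AM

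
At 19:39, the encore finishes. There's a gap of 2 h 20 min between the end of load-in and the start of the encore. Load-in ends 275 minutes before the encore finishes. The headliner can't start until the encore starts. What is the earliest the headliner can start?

Load-in ends at 19:39 − 275 min = 15:04.
The encore starts at 15:04 + 140 min = 17:24.
The headliner is bounded by the encore, so the earliest it can start is 17:24.

17:24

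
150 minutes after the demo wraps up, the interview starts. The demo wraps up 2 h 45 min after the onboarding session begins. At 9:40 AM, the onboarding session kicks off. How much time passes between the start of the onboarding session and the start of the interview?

5 h 15 min

The demo ends at 9:40 AM + 165 min = 12:25 PM.
The interview starts at 12:25 PM + 150 min = 2:55 PM.
From 9:40 AM to 2:55 PM is 5 h 15 min.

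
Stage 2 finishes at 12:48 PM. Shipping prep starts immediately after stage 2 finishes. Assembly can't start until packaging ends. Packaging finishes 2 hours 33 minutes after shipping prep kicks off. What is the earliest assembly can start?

3:21 PM

Shipping prep starts at 12:48 PM.
Packaging ends at 12:48 PM + 153 min = 3:21 PM.
Assembly is bounded by packaging, so the earliest it can start is 3:21 PM.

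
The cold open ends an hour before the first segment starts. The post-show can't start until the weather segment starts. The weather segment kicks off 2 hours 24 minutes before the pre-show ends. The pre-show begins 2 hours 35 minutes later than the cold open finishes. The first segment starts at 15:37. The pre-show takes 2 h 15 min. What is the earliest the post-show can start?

The cold open ends at 15:37 − 60 min = 14:37.
The pre-show starts at 14:37 + 155 min = 17:12.
The pre-show ends at 17:12 + 135 min = 19:27.
The weather segment starts at 19:27 − 144 min = 17:03.
The post-show is bounded by the weather segment, so the earliest it can start is 17:03.

17:03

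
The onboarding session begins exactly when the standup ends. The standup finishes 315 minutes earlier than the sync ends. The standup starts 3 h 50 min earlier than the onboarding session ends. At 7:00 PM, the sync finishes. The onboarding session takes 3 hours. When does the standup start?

The standup ends at 7:00 PM − 315 min = 1:45 PM.
So the onboarding session starts at 1:45 PM.
The onboarding session ends at 1:45 PM + 180 min = 4:45 PM.
The standup starts at 4:45 PM − 230 min = 12:55 PM.

12:55 PM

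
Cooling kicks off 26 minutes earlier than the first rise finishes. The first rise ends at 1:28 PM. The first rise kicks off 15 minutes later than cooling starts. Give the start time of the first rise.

1:17 PM

Cooling starts at 1:28 PM − 26 min = 1:02 PM.
The first rise starts at 1:02 PM + 15 min = 1:17 PM.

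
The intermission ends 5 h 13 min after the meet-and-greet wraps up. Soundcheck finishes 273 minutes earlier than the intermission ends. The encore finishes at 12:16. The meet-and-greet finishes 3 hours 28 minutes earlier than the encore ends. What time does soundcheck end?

09:28

The meet-and-greet ends at 12:16 − 208 min = 08:48.
The intermission ends at 08:48 + 313 min = 14:01.
Soundcheck ends at 14:01 − 273 min = 09:28.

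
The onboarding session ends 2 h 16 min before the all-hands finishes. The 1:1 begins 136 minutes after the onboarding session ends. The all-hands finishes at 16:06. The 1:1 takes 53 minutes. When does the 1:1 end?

16:59

The onboarding session ends at 16:06 − 136 min = 13:50.
The 1:1 starts at 13:50 + 136 min = 16:06.
The 1:1 ends at 16:06 + 53 min = 16:59.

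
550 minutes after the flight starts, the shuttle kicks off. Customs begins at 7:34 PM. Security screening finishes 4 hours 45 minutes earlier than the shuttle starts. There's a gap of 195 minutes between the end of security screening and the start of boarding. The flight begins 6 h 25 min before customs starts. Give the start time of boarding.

8:49 PM

The flight starts at 7:34 PM − 385 min = 1:09 PM.
The shuttle starts at 1:09 PM + 550 min = 10:19 PM.
Security screening ends at 10:19 PM − 285 min = 5:34 PM.
Boarding starts at 5:34 PM + 195 min = 8:49 PM.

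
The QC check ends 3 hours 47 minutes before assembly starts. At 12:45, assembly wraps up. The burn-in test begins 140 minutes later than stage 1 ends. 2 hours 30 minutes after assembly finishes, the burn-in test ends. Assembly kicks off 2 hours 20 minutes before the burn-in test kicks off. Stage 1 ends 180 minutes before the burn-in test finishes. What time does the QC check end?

08:28

The burn-in test ends at 12:45 + 150 min = 15:15.
Stage 1 ends at 15:15 − 180 min = 12:15.
The burn-in test starts at 12:15 + 140 min = 14:35.
Assembly starts at 14:35 − 140 min = 12:15.
The QC check ends at 12:15 − 227 min = 08:28.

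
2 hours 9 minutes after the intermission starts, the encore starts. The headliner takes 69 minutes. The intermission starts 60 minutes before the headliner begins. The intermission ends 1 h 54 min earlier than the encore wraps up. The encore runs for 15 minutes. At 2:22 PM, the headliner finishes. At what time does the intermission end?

The headliner starts at 2:22 PM − 69 min = 1:13 PM.
The intermission starts at 1:13 PM − 60 min = 12:13 PM.
The encore starts at 12:13 PM + 129 min = 2:22 PM.
The encore ends at 2:22 PM + 15 min = 2:37 PM.
The intermission ends at 2:37 PM − 114 min = 12:43 PM.

12:43 PM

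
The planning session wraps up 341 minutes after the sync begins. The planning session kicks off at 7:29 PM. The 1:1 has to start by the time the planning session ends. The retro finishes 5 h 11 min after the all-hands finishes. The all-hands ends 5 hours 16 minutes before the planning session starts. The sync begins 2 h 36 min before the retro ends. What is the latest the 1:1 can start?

10:29 PM

The all-hands ends at 7:29 PM − 316 min = 2:13 PM.
The retro ends at 2:13 PM + 311 min = 7:24 PM.
The sync starts at 7:24 PM − 156 min = 4:48 PM.
The planning session ends at 4:48 PM + 341 min = 10:29 PM.
The 1:1 is bounded by the planning session, so the latest it can start is 10:29 PM.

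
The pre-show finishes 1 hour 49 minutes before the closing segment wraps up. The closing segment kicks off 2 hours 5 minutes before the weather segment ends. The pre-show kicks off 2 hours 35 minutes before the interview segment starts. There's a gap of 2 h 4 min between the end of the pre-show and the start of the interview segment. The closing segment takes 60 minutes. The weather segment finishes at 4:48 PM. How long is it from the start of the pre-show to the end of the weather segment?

The closing segment starts at 4:48 PM − 125 min = 2:43 PM.
The closing segment ends at 2:43 PM + 60 min = 3:43 PM.
The pre-show ends at 3:43 PM − 109 min = 1:54 PM.
The interview segment starts at 1:54 PM + 124 min = 3:58 PM.
The pre-show starts at 3:58 PM − 155 min = 1:23 PM.
From 1:23 PM to 4:48 PM is 3 h 25 min.

3 h 25 min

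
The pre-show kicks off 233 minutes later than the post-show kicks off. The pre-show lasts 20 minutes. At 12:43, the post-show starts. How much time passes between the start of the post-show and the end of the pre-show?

4 h 13 min

The pre-show starts at 12:43 + 233 min = 16:36.
The pre-show ends at 16:36 + 20 min = 16:56.
From 12:43 to 16:56 is 4 h 13 min.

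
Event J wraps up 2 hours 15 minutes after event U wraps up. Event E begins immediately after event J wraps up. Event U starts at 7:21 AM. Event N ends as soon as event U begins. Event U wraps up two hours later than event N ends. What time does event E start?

Event N ends at 7:21 AM.
Event U ends at 7:21 AM + 120 min = 9:21 AM.
Event J ends at 9:21 AM + 135 min = 11:36 AM.
So event E starts at 11:36 AM.

11:36 AM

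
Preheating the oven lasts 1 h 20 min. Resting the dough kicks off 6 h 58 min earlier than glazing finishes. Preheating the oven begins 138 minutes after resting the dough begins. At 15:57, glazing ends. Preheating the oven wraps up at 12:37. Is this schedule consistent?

Resting the dough starts at 15:57 − 418 min = 08:59.
Preheating the oven starts at 08:59 + 138 min = 11:17.
Preheating the oven ends at 11:17 + 80 min = 12:37.
That matches the stated 12:37, so the schedule is consistent.

Yes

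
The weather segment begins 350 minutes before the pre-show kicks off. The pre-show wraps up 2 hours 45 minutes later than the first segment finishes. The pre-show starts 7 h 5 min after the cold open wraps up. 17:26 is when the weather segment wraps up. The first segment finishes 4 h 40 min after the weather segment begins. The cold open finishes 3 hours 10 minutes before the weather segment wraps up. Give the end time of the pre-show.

22:56

The cold open ends at 17:26 − 190 min = 14:16.
The pre-show starts at 14:16 + 425 min = 21:21.
The weather segment starts at 21:21 − 350 min = 15:31.
The first segment ends at 15:31 + 280 min = 20:11.
The pre-show ends at 20:11 + 165 min = 22:56.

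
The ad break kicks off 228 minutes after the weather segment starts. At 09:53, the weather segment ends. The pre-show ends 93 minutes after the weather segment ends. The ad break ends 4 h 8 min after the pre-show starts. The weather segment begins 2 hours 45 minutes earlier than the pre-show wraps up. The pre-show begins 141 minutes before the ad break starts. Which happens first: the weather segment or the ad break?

the weather segment

The pre-show ends at 09:53 + 93 min = 11:26.
The weather segment starts at 11:26 − 165 min = 08:41.
The ad break starts at 08:41 + 228 min = 12:29.
The weather segment starts at 08:41 and the ad break starts at 12:29, so the weather segment is first.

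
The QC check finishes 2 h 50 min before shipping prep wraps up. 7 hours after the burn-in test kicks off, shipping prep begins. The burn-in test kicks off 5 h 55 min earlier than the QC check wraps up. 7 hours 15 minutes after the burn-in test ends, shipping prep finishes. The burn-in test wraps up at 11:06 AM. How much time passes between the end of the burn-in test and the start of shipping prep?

5.5 hours

Shipping prep ends at 11:06 AM + 435 min = 6:21 PM.
The QC check ends at 6:21 PM − 170 min = 3:31 PM.
The burn-in test starts at 3:31 PM − 355 min = 9:36 AM.
Shipping prep starts at 9:36 AM + 420 min = 4:36 PM.
From 11:06 AM to 4:36 PM is 5.5 hours.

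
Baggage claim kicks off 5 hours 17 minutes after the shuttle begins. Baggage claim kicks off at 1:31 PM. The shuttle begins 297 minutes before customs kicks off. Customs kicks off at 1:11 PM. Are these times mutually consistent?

Yes

The shuttle starts at 1:11 PM − 297 min = 8:14 AM.
Baggage claim starts at 8:14 AM + 317 min = 1:31 PM.
That matches the stated 1:31 PM, so the schedule is consistent.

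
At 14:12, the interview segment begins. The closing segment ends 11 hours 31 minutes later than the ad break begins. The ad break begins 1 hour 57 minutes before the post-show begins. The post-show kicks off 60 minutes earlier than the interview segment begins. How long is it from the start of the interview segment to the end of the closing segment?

The post-show starts at 14:12 − 60 min = 13:12.
The ad break starts at 13:12 − 117 min = 11:15.
The closing segment ends at 11:15 + 691 min = 22:46.
From 14:12 to 22:46 is 8 hours 34 minutes.

8 hours 34 minutes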